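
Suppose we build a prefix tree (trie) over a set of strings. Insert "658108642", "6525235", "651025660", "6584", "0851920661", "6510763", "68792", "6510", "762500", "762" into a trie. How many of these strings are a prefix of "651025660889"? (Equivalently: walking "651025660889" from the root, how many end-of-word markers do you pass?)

2

Traverse "651025660889" character by character; count nodes along the way that are marked as word ends.
Prefixes of the query that are stored words: "6510", "651025660"
Count: 2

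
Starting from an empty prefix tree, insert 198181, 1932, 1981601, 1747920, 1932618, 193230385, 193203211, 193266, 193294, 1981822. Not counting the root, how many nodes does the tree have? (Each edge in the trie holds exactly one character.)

Insert word by word; a character creates a node only if that edge doesn't already exist:
  "198181" → 6 new (1, 9, 8, 1, 8, 1)
  "1932" → prefix "19" already present; 2 new (3, 2)
  "1981601" → prefix "1981" already present; 3 new (6, 0, 1)
  "1747920" → prefix "1" already present; 6 new (7, 4, 7, 9, 2, 0)
  "1932618" → prefix "1932" already present; 3 new (6, 1, 8)
  "193230385" → prefix "1932" already present; 5 new (3, 0, 3, 8, 5)
  "193203211" → prefix "1932" already present; 5 new (0, 3, 2, 1, 1)
  "193266" → prefix "19326" already present; 1 new (6)
  "193294" → prefix "1932" already present; 2 new (9, 4)
  "1981822" → prefix "19818" already present; 2 new (2, 2)
Total nodes = 6 + 2 + 3 + 6 + 3 + 5 + 5 + 1 + 2 + 2 = 35

35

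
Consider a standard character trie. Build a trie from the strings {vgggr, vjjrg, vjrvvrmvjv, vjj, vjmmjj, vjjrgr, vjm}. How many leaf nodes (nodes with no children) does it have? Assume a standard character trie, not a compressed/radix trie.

4

A leaf is a node with no children — equivalently, the end of a word that is not a proper prefix of any other stored word.
Those words: "vgggr", "vjjrgr", "vjmmjj", "vjrvvrmvjv"
Leaf count: 4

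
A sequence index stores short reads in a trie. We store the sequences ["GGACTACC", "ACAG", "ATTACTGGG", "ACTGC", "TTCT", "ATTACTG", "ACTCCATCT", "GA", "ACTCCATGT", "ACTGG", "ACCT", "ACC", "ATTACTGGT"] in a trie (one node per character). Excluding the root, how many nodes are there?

Trie structure (* marks end of a word):
(root)
├─ A
│  ├─ C
│  │  ├─ A
│  │  │  └─ G *
│  │  ├─ C *
│  │  │  └─ T *
│  │  └─ T
│  │     ├─ C
│  │     │  └─ C
│  │     │     └─ A
│  │     │        └─ T
│  │     │           ├─ C
│  │     │           │  └─ T *
│  │     │           └─ G
│  │     │              └─ T *
│  │     └─ G
│  │        ├─ C *
│  │        └─ G *
│  └─ T
│     └─ T
│        └─ A
│           └─ C
│              └─ T
│                 └─ G *
│                    └─ G
│                       ├─ G *
│                       └─ T *
├─ G
│  ├─ A *
│  └─ G
│     └─ A
│        └─ C
│           └─ T
│              └─ A
│                 └─ C
│                    └─ C *
└─ T
   └─ T
      └─ C
         └─ T *
Counting every labelled node above: 40.

40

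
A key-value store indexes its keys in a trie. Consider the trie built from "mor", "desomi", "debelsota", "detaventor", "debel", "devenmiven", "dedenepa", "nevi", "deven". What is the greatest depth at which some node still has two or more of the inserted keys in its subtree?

Look for the deepest trie node that still has at least two words in its subtree.
e.g. "debel" and "debelsota" share the prefix "debel" of length 5; no pair shares a longer one.
Longest shared-prefix length: 5

5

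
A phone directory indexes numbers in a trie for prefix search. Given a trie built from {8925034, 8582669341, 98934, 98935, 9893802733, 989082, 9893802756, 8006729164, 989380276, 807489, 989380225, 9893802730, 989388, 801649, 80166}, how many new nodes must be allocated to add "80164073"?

Walking "80164073" from the root, the first 5 characters ("80164") follow existing edges; "0" is the first miss.
Each of the 3 remaining characters creates one node.

3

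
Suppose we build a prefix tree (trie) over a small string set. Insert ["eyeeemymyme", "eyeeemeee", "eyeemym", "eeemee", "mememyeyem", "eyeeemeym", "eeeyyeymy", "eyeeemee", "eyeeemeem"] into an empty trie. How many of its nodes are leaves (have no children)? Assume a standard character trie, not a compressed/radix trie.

8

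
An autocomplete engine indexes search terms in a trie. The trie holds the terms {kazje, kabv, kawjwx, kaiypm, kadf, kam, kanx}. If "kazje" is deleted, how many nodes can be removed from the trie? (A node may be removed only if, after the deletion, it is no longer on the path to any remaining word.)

After clearing the end-marker at "kazje", prune upward until reaching a node still needed by another word.
The suffix "zje" (3 nodes) is used only by "kazje"; the node for "ka" still has the child "b", so pruning stops there.
Nodes removed: 3

3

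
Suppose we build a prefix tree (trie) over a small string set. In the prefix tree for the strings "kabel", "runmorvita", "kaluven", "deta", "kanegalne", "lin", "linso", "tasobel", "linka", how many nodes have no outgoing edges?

A leaf is a node with no children — equivalently, the end of a word that is not a proper prefix of any other stored word.
Those words: "deta", "kabel", "kaluven", "kanegalne", "linka", "linso", "runmorvita", "tasobel"
Leaf count: 8

8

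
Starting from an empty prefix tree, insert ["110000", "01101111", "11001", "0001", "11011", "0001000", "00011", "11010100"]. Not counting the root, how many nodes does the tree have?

Insert word by word; a character creates a node only if that edge doesn't already exist:
  "110000" → 6 new (1, 1, 0, 0, 0, 0)
  "01101111" → 8 new (0, 1, 1, 0, 1, 1, 1, 1)
  "11001" → prefix "1100" already present; 1 new (1)
  "0001" → prefix "0" already present; 3 new (0, 0, 1)
  "11011" → prefix "110" already present; 2 new (1, 1)
  "0001000" → prefix "0001" already present; 3 new (0, 0, 0)
  "00011" → prefix "0001" already present; 1 new (1)
  "11010100" → prefix "1101" already present; 4 new (0, 1, 0, 0)
Total nodes = 6 + 8 + 1 + 3 + 2 + 3 + 1 + 4 = 28

28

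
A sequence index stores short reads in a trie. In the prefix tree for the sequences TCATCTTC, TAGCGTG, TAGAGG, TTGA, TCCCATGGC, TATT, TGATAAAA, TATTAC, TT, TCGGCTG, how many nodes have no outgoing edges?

8

Leaves are exactly the stored words that no other stored word extends.
Those words: "TAGAGG", "TAGCGTG", "TATTAC", "TCATCTTC", "TCCCATGGC", "TCGGCTG", "TGATAAAA", "TTGA"
Leaf count: 8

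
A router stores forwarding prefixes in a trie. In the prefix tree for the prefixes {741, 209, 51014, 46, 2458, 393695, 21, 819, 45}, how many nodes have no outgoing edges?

9

A leaf is a node with no children — equivalently, the end of a word that is not a proper prefix of any other stored word.
Those words: "209", "21", "2458", "393695", "45", "46", "51014", "741", "819"
Leaf count: 9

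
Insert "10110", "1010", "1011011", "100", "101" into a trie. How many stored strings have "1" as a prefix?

Traverse to the node for "1", then collect every word in that subtree.
Words under "1": 100, 101, 1010, 10110, 1011011
Count: 5

5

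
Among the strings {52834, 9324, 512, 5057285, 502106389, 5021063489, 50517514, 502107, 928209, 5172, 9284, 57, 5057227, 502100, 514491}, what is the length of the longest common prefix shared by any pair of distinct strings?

7

The deepest shared node is where two words last agree before diverging.
e.g. "5021063489" and "502106389" share the prefix "5021063" of length 7; no pair shares a longer one.
Longest shared-prefix length: 7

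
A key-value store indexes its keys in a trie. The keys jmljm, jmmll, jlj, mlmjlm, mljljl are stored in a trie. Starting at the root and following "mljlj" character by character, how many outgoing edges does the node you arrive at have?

1

The children of the "mljlj" node are the distinct next characters among strings starting with "mljlj".
Characters that immediately follow "mljlj" among the stored strings: {l}.
That node has 1 child edge.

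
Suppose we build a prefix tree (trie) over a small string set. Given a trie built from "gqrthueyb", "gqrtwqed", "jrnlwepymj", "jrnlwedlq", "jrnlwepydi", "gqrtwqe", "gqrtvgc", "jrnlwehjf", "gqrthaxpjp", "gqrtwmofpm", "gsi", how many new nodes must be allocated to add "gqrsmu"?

3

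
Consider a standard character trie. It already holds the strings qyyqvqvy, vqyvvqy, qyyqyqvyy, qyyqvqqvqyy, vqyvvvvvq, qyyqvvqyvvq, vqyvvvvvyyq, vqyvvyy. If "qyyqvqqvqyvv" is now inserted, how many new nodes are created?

Walking "qyyqvqqvqyvv" from the root, the first 10 characters ("qyyqvqqvqy") follow existing edges; "v" is the first miss.
So 12 − 10 = 2 new nodes.

2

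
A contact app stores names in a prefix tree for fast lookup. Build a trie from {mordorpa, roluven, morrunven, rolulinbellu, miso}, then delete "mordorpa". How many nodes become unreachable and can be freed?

5

Walk "mordorpa" from the leaf back toward the root, removing each node that no remaining word uses.
The suffix "dorpa" (5 nodes) is used only by "mordorpa"; the node for "mor" still has the child "r", so pruning stops there.
Nodes removed: 5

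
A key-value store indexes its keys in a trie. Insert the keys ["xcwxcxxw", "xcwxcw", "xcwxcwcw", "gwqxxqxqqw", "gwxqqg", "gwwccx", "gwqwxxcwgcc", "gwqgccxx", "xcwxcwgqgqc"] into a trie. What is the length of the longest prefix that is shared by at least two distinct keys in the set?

6

Equivalently: take the maximum, over all pairs, of their longest common prefix length.
e.g. "xcwxcw" and "xcwxcwcw" share the prefix "xcwxcw" of length 6; no pair shares a longer one.
Longest shared-prefix length: 6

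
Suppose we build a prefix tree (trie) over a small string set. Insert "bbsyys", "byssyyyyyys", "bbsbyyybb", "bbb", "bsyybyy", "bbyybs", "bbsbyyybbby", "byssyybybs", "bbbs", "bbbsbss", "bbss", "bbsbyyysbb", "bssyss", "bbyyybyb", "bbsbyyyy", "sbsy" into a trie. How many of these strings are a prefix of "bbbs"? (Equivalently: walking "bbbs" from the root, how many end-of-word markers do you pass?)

2

Check each prefix of "bbbs" against the stored set — each match is an end-marker on the path.
Prefixes of the query that are stored words: "bbb", "bbbs"
Count: 2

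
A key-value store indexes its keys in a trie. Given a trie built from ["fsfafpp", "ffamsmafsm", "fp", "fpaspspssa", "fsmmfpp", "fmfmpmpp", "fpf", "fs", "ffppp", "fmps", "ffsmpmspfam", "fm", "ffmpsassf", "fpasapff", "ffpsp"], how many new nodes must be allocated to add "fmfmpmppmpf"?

3

"fmfmpmpp" is already a path in the trie; the remaining "mpf" must be added.
Each of the 3 remaining characters creates one node.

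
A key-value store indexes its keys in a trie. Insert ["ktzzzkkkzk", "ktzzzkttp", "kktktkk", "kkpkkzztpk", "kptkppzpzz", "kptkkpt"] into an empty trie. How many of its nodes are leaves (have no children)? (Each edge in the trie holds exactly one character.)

Leaves are exactly the stored words that no other stored word extends.
Those words: "kkpkkzztpk", "kktktkk", "kptkkpt", "kptkppzpzz", "ktzzzkkkzk", "ktzzzkttp"
Leaf count: 6

6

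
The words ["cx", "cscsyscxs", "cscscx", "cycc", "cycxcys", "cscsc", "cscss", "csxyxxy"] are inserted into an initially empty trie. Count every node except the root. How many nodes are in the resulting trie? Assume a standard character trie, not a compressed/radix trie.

Insert word by word; a character creates a node only if that edge doesn't already exist:
  "cx" → 2 new (c, x)
  "cscsyscxs" → prefix "c" already present; 8 new (s, c, s, y, s, c, x, s)
  "cscscx" → prefix "cscs" already present; 2 new (c, x)
  "cycc" → prefix "c" already present; 3 new (y, c, c)
  "cycxcys" → prefix "cyc" already present; 4 new (x, c, y, s)
  "cscsc" → prefix "cscsc" already present; 0 new (none)
  "cscss" → prefix "cscs" already present; 1 new (s)
  "csxyxxy" → prefix "cs" already present; 5 new (x, y, x, x, y)
Total nodes = 2 + 8 + 2 + 3 + 4 + 0 + 1 + 5 = 25

25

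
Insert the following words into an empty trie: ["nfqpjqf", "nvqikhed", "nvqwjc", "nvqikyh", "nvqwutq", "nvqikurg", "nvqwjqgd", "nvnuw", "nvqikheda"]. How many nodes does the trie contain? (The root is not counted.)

32

Trace insertions, counting only characters that open a new branch:
  "nfqpjqf" → 7 new (n, f, q, p, j, q, f)
  "nvqikhed" → prefix "n" already present; 7 new (v, q, i, k, h, e, d)
  "nvqwjc" → prefix "nvq" already present; 3 new (w, j, c)
  "nvqikyh" → prefix "nvqik" already present; 2 new (y, h)
  "nvqwutq" → prefix "nvqw" already present; 3 new (u, t, q)
  "nvqikurg" → prefix "nvqik" already present; 3 new (u, r, g)
  "nvqwjqgd" → prefix "nvqwj" already present; 3 new (q, g, d)
  "nvnuw" → prefix "nv" already present; 3 new (n, u, w)
  "nvqikheda" → prefix "nvqikhed" already present; 1 new (a)
Total nodes = 7 + 7 + 3 + 2 + 3 + 3 + 3 + 3 + 1 = 32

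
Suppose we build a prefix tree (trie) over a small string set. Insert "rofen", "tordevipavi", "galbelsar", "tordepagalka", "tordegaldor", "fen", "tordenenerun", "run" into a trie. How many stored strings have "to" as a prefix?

Walk to "to"; the words in its subtree are exactly those with that prefix.
Words under "to": tordegaldor, tordenenerun, tordepagalka, tordevipavi
Count: 4

4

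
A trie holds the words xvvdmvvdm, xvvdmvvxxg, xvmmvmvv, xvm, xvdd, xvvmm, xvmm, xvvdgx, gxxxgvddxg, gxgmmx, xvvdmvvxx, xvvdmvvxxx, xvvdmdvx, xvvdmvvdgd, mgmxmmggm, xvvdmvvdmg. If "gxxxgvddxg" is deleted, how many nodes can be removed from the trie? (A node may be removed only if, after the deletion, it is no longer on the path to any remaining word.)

Walk "gxxxgvddxg" from the leaf back toward the root, removing each node that no remaining word uses.
The suffix "xxgvddxg" (8 nodes) is used only by "gxxxgvddxg"; the node for "gx" still has the child "g", so pruning stops there.
Nodes removed: 8

8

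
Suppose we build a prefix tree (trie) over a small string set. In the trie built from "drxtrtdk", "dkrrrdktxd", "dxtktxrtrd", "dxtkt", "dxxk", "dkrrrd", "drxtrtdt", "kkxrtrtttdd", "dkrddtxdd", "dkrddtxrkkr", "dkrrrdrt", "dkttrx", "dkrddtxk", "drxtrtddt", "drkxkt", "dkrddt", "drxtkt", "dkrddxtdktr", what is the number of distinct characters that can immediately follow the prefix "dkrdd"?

2

Walk "dkrdd" from the root, arriving at one node.
Distinct next characters after "dkrdd": t, x.
That node has 2 child edges.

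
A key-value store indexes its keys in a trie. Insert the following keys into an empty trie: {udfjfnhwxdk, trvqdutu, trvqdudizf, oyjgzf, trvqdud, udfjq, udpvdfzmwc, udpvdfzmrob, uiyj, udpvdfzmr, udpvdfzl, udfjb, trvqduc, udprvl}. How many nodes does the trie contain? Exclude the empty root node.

50

Trace insertions, counting only characters that open a new branch:
  "udfjfnhwxdk" → 11 new (u, d, f, j, f, n, h, w, x, d, k)
  "trvqdutu" → 8 new (t, r, v, q, d, u, t, u)
  "trvqdudizf" → prefix "trvqdu" already present; 4 new (d, i, z, f)
  "oyjgzf" → 6 new (o, y, j, g, z, f)
  "trvqdud" → prefix "trvqdud" already present; 0 new (none)
  "udfjq" → prefix "udfj" already present; 1 new (q)
  "udpvdfzmwc" → prefix "ud" already present; 8 new (p, v, d, f, z, m, w, c)
  "udpvdfzmrob" → prefix "udpvdfzm" already present; 3 new (r, o, b)
  "uiyj" → prefix "u" already present; 3 new (i, y, j)
  "udpvdfzmr" → prefix "udpvdfzmr" already present; 0 new (none)
  "udpvdfzl" → prefix "udpvdfz" already present; 1 new (l)
  "udfjb" → prefix "udfj" already present; 1 new (b)
  "trvqduc" → prefix "trvqdu" already present; 1 new (c)
  "udprvl" → prefix "udp" already present; 3 new (r, v, l)
Total nodes = 11 + 8 + 4 + 6 + 0 + 1 + 8 + 3 + 3 + 0 + 1 + 1 + 1 + 3 = 50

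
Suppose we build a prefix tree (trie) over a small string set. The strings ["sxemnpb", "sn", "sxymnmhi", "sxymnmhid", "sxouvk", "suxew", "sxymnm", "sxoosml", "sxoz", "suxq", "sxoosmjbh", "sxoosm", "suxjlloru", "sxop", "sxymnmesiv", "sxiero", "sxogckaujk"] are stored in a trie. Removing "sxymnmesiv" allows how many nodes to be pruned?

A node on "sxymnmesiv"'s path can go only if nothing else ends at it or branches off below it.
The suffix "esiv" (4 nodes) is used only by "sxymnmesiv"; the node for "sxymnm" still has the child "h", so pruning stops there.
Nodes removed: 4

4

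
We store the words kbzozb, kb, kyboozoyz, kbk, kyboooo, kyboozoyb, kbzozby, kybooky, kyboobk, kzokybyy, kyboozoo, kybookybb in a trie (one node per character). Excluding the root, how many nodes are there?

Trace insertions, counting only characters that open a new branch:
  "kbzozb" → 6 new (k, b, z, o, z, b)
  "kb" → prefix "kb" already present; 0 new (none)
  "kyboozoyz" → prefix "k" already present; 8 new (y, b, o, o, z, o, y, z)
  "kbk" → prefix "kb" already present; 1 new (k)
  "kyboooo" → prefix "kyboo" already present; 2 new (o, o)
  "kyboozoyb" → prefix "kyboozoy" already present; 1 new (b)
  "kbzozby" → prefix "kbzozb" already present; 1 new (y)
  "kybooky" → prefix "kyboo" already present; 2 new (k, y)
  "kyboobk" → prefix "kyboo" already present; 2 new (b, k)
  "kzokybyy" → prefix "k" already present; 7 new (z, o, k, y, b, y, y)
  "kyboozoo" → prefix "kyboozo" already present; 1 new (o)
  "kybookybb" → prefix "kybooky" already present; 2 new (b, b)
Total nodes = 6 + 0 + 8 + 1 + 2 + 1 + 1 + 2 + 2 + 7 + 1 + 2 = 33

33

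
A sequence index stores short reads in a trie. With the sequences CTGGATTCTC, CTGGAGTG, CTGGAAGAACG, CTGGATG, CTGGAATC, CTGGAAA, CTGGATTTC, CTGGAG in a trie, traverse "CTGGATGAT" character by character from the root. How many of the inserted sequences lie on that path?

1

Traverse "CTGGATGAT" character by character; count nodes along the way that are marked as word ends.
Prefixes of the query that are stored words: "CTGGATG"
Count: 1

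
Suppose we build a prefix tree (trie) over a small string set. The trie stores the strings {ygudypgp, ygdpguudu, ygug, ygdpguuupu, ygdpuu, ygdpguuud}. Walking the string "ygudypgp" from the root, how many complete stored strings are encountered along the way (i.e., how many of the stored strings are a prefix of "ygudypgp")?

Traverse "ygudypgp" character by character; count nodes along the way that are marked as word ends.
Prefixes of the query that are stored words: "ygudypgp"
Count: 1

1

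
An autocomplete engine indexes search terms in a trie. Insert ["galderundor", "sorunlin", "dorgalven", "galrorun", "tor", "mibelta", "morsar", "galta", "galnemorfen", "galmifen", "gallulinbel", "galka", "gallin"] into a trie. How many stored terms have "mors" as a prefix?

Traverse to the node for "mors", then collect every word in that subtree.
Matches: "morsar"
Count: 1

1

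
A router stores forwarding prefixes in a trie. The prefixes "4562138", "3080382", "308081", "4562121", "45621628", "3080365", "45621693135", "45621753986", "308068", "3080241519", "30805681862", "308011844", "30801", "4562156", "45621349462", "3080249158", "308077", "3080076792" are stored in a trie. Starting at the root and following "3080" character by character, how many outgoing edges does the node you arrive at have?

8

The children of the "3080" node are the distinct next characters among strings starting with "3080".
Distinct next characters after "3080": 0, 1, 2, 3, 5, 6, 7, 8.
That node has 8 child edges.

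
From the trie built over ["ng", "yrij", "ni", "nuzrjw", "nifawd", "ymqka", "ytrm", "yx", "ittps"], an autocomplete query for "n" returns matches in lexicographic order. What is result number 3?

Words with prefix "n", in lexicographic order: "ng", "ni", "nifawd", "nuzrjw"
The 3rd is nifawd.

nifawd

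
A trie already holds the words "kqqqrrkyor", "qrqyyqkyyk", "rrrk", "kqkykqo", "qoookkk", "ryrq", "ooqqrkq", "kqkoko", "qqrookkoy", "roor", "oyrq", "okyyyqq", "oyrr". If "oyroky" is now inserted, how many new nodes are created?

3

The longest prefix of "oyroky" already in the trie is "oyr" (length 3).
Each of the 3 remaining characters creates one node.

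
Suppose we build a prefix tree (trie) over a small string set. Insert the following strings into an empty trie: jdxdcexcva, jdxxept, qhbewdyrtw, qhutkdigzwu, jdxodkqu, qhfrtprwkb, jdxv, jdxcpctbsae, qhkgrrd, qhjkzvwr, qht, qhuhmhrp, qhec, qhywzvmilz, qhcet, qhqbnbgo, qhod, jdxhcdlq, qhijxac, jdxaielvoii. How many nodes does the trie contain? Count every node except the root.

Insert word by word; a character creates a node only if that edge doesn't already exist:
  "jdxdcexcva" → 10 new (j, d, x, d, c, e, x, c, v, a)
  "jdxxept" → prefix "jdx" already present; 4 new (x, e, p, t)
  "qhbewdyrtw" → 10 new (q, h, b, e, w, d, y, r, t, w)
  "qhutkdigzwu" → prefix "qh" already present; 9 new (u, t, k, d, i, g, z, w, u)
  "jdxodkqu" → prefix "jdx" already present; 5 new (o, d, k, q, u)
  "qhfrtprwkb" → prefix "qh" already present; 8 new (f, r, t, p, r, w, k, b)
  "jdxv" → prefix "jdx" already present; 1 new (v)
  "jdxcpctbsae" → prefix "jdx" already present; 8 new (c, p, c, t, b, s, a, e)
  "qhkgrrd" → prefix "qh" already present; 5 new (k, g, r, r, d)
  "qhjkzvwr" → prefix "qh" already present; 6 new (j, k, z, v, w, r)
  "qht" → prefix "qh" already present; 1 new (t)
  "qhuhmhrp" → prefix "qhu" already present; 5 new (h, m, h, r, p)
  "qhec" → prefix "qh" already present; 2 new (e, c)
  "qhywzvmilz" → prefix "qh" already present; 8 new (y, w, z, v, m, i, l, z)
  "qhcet" → prefix "qh" already present; 3 new (c, e, t)
  "qhqbnbgo" → prefix "qh" already present; 6 new (q, b, n, b, g, o)
  "qhod" → prefix "qh" already present; 2 new (o, d)
  "jdxhcdlq" → prefix "jdx" already present; 5 new (h, c, d, l, q)
  "qhijxac" → prefix "qh" already present; 5 new (i, j, x, a, c)
  "jdxaielvoii" → prefix "jdx" already present; 8 new (a, i, e, l, v, o, i, i)
Total nodes = 10 + 4 + 10 + 9 + 5 + 8 + 1 + 8 + 5 + 6 + 1 + 5 + 2 + 8 + 3 + 6 + 2 + 5 + 5 + 8 = 111

111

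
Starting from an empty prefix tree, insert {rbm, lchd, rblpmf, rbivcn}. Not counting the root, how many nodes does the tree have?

Trie structure (* marks end of a word):
(root)
├─ l
│  └─ c
│     └─ h
│        └─ d *
└─ r
   └─ b
      ├─ i
      │  └─ v
      │     └─ c
      │        └─ n *
      ├─ l
      │  └─ p
      │     └─ m
      │        └─ f *
      └─ m *
Counting every labelled node above: 15.

15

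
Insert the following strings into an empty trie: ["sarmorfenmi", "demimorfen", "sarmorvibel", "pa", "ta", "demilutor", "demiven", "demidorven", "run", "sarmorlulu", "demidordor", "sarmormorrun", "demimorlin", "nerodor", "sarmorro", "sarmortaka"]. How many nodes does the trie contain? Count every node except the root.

Count nodes per top-level branch (shared prefixes stored once):
  'd'-branch (demidordor, demidorven, demilutor, demimorfen, demimorlin, demiven): 30 nodes
  'n'-branch (nerodor): 7 nodes
  'p'-branch (pa): 2 nodes
  'r'-branch (run): 3 nodes
  's'-branch (sarmorfenmi, sarmorlulu, sarmormorrun, sarmorro, sarmortaka, sarmorvibel): 32 nodes
  't'-branch (ta): 2 nodes
Sum: 76

76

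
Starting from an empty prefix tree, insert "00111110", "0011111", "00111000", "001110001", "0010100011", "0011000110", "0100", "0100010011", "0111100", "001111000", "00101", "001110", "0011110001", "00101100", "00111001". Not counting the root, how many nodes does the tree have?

Insert word by word; a character creates a node only if that edge doesn't already exist:
  "00111110" → 8 new (0, 0, 1, 1, 1, 1, 1, 0)
  "0011111" → prefix "0011111" already present; 0 new (none)
  "00111000" → prefix "00111" already present; 3 new (0, 0, 0)
  "001110001" → prefix "00111000" already present; 1 new (1)
  "0010100011" → prefix "001" already present; 7 new (0, 1, 0, 0, 0, 1, 1)
  "0011000110" → prefix "0011" already present; 6 new (0, 0, 0, 1, 1, 0)
  "0100" → prefix "0" already present; 3 new (1, 0, 0)
  "0100010011" → prefix "0100" already present; 6 new (0, 1, 0, 0, 1, 1)
  "0111100" → prefix "01" already present; 5 new (1, 1, 1, 0, 0)
  "001111000" → prefix "001111" already present; 3 new (0, 0, 0)
  "00101" → prefix "00101" already present; 0 new (none)
  "001110" → prefix "001110" already present; 0 new (none)
  "0011110001" → prefix "001111000" already present; 1 new (1)
  "00101100" → prefix "00101" already present; 3 new (1, 0, 0)
  "00111001" → prefix "0011100" already present; 1 new (1)
Total nodes = 8 + 0 + 3 + 1 + 7 + 6 + 3 + 6 + 5 + 3 + 0 + 0 + 1 + 3 + 1 = 47

47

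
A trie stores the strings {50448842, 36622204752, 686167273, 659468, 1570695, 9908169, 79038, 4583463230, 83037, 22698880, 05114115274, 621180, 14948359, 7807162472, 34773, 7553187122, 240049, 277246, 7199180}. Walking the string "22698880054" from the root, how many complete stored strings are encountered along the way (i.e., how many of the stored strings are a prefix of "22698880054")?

Walk "22698880054" from the root; an end-of-word marker is hit whenever a stored word is a prefix of "22698880054".
Prefixes of the query that are stored words: "22698880"
Count: 1

1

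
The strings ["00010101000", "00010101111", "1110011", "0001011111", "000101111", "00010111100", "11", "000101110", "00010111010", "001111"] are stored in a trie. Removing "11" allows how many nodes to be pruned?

A node on "11"'s path can go only if nothing else ends at it or branches off below it.
Every node on "11" is still needed (e.g. by "1110011"), so nothing is freed.
Nodes removed: 0

0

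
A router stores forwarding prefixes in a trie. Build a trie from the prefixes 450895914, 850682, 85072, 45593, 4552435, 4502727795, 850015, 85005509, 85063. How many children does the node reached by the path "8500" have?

Walk "8500" from the root, arriving at one node.
Distinct next characters after "8500": 1, 5.
That node has 2 child edges.

2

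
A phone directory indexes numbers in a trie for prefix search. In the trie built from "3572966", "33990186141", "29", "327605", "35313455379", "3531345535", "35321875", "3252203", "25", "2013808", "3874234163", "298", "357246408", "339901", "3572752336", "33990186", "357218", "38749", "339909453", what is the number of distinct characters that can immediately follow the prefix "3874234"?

1

The children of the "3874234" node are the distinct next characters among strings starting with "3874234".
Characters that immediately follow "3874234" among the stored strings: {1}.
That node has 1 child edge.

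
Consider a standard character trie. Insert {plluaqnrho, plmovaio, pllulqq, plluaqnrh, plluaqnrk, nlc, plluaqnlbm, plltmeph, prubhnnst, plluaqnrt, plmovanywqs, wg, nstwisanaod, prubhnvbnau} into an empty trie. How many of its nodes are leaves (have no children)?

A leaf is a node with no children — equivalently, the end of a word that is not a proper prefix of any other stored word.
Those words: "nlc", "nstwisanaod", "plltmeph", "plluaqnlbm", "plluaqnrho", "plluaqnrk", "plluaqnrt", "pllulqq", "plmovaio", "plmovanywqs", "prubhnnst", "prubhnvbnau", "wg"
Leaf count: 13

13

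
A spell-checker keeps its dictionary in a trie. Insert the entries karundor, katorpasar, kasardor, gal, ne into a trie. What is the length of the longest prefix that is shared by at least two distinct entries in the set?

2

Equivalently: take the maximum, over all pairs, of their longest common prefix length.
"karundor" and "kasardor" agree on "ka" (2 characters) before diverging; nothing deeper is shared.
Longest shared-prefix length: 2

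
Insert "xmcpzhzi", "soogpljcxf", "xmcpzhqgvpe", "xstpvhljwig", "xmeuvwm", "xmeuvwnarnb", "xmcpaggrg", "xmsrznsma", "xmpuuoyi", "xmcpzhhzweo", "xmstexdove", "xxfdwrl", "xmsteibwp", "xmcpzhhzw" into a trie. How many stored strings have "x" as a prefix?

13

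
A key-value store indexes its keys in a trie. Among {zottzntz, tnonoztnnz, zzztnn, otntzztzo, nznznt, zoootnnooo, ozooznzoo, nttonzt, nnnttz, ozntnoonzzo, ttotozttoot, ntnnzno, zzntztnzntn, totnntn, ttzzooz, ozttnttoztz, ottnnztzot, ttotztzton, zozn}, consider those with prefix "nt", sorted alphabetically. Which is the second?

Filter for "nt…" and sort: "ntnnzno", "nttonzt"
The 2nd is nttonzt.

nttonzt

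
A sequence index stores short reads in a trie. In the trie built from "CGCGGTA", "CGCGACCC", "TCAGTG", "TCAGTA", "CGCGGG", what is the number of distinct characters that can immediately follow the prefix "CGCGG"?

2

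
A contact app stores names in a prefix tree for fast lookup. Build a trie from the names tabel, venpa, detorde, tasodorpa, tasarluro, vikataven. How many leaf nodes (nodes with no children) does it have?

A leaf is a node with no children — equivalently, the end of a word that is not a proper prefix of any other stored word.
Those words: "detorde", "tabel", "tasarluro", "tasodorpa", "venpa", "vikataven"
Leaf count: 6

6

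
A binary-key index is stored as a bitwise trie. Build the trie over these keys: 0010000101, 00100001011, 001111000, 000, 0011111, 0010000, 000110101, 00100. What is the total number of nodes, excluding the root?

For each word, the new-node count is its length minus the longest prefix already in the trie:
  "0010000101" → 10 new (0, 0, 1, 0, 0, 0, 0, 1, 0, 1)
  "00100001011" → prefix "0010000101" already present; 1 new (1)
  "001111000" → prefix "001" already present; 6 new (1, 1, 1, 0, 0, 0)
  "000" → prefix "00" already present; 1 new (0)
  "0011111" → prefix "001111" already present; 1 new (1)
  "0010000" → prefix "0010000" already present; 0 new (none)
  "000110101" → prefix "000" already present; 6 new (1, 1, 0, 1, 0, 1)
  "00100" → prefix "00100" already present; 0 new (none)
Total nodes = 10 + 1 + 6 + 1 + 1 + 0 + 6 + 0 = 25

25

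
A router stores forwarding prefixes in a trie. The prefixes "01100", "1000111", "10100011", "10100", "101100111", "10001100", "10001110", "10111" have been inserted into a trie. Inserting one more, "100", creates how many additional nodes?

0

Every character of "100" already lies on an existing path (it is a prefix of some stored word).
No new nodes are needed: 0.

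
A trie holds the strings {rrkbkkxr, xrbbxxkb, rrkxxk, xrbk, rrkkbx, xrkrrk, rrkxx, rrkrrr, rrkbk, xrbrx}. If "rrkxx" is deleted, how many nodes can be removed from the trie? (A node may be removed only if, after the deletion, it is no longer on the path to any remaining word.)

After clearing the end-marker at "rrkxx", prune upward until reaching a node still needed by another word.
Every node on "rrkxx" is still needed (e.g. by "rrkxxk"), so nothing is freed.
Nodes removed: 0

0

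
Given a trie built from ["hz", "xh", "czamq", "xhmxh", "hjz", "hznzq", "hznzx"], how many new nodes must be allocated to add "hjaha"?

3

The longest prefix of "hjaha" already in the trie is "hj" (length 2).
Each of the 3 remaining characters creates one node.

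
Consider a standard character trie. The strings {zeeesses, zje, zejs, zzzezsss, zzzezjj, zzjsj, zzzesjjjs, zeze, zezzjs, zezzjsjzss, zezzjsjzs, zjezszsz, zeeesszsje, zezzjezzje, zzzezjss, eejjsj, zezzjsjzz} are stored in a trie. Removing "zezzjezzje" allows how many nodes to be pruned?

After clearing the end-marker at "zezzjezzje", prune upward until reaching a node still needed by another word.
The suffix "ezzje" (5 nodes) is used only by "zezzjezzje"; the node for "zezzj" still has the child "s", so pruning stops there.
Nodes removed: 5

5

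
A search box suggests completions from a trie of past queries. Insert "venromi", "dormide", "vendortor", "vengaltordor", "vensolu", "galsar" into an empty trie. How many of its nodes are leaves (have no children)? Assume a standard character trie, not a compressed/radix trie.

6

A leaf is a node with no children — equivalently, the end of a word that is not a proper prefix of any other stored word.
Those words: "dormide", "galsar", "vendortor", "vengaltordor", "venromi", "vensolu"
Leaf count: 6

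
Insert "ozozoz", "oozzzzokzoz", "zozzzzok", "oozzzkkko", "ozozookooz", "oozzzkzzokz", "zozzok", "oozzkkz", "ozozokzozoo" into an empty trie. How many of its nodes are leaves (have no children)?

Leaves are exactly the stored words that no other stored word extends.
Those words: "oozzkkz", "oozzzkkko", "oozzzkzzokz", "oozzzzokzoz", "ozozokzozoo", "ozozookooz", "ozozoz", "zozzok", "zozzzzok"
Leaf count: 9

9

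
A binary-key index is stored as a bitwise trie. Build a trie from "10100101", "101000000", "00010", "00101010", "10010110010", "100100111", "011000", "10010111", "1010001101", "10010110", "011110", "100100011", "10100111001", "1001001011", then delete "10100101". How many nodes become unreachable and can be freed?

2

Walk "10100101" from the leaf back toward the root, removing each node that no remaining word uses.
The suffix "01" (2 nodes) is used only by "10100101"; the node for "101001" still has the child "1", so pruning stops there.
Nodes removed: 2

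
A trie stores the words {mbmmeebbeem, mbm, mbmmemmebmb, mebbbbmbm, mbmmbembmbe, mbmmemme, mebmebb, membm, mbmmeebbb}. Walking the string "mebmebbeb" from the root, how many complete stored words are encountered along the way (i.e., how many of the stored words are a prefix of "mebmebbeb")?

Walk "mebmebbeb" from the root; an end-of-word marker is hit whenever a stored word is a prefix of "mebmebbeb".
Prefixes of the query that are stored words: "mebmebb"
Count: 1

1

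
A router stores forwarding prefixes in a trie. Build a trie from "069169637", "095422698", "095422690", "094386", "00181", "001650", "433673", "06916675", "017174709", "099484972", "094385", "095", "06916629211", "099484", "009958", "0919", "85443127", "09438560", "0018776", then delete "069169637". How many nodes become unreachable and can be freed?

4

Walk "069169637" from the leaf back toward the root, removing each node that no remaining word uses.
The suffix "9637" (4 nodes) is used only by "069169637"; the node for "06916" still has the child "6", so pruning stops there.
Nodes removed: 4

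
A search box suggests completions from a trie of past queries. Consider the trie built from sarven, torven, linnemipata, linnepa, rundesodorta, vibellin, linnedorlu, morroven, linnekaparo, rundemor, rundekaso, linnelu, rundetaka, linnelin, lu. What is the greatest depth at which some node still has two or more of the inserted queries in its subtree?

Look for the deepest trie node that still has at least two words in its subtree.
e.g. "linnelin" and "linnelu" share the prefix "linnel" of length 6; no pair shares a longer one.
Longest shared-prefix length: 6

6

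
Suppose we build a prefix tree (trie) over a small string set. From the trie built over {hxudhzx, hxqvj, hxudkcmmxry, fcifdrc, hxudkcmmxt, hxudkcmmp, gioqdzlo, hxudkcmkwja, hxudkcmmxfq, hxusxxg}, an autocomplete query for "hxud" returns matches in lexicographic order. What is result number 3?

hxudkcmmp

DFS of the "hxud" subtree visits, in order: "hxudhzx", "hxudkcmkwja", "hxudkcmmp", "hxudkcmmxfq", "hxudkcmmxry", "hxudkcmmxt"
The 3rd is hxudkcmmp.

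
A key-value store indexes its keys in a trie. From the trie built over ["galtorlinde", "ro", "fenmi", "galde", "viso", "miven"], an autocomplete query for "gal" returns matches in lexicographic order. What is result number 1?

galde

Filter for "gal…" and sort: "galde", "galtorlinde"
The 1st is galde.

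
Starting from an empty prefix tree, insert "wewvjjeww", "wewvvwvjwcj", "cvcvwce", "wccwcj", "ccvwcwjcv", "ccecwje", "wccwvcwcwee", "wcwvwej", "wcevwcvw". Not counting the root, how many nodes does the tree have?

Count nodes per top-level branch (shared prefixes stored once):
  'c'-branch (ccecwje, ccvwcwjcv, cvcvwce): 20 nodes
  'w'-branch (wccwcj, wccwvcwcwee, wcevwcvw, wcwvwej, wewvjjeww, wewvvwvjwcj): 39 nodes
Sum: 59

59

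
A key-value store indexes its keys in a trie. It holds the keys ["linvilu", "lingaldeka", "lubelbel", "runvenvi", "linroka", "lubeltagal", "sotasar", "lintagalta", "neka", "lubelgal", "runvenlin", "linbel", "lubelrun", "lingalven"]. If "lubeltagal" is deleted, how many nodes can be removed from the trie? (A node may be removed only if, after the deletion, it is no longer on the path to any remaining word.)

5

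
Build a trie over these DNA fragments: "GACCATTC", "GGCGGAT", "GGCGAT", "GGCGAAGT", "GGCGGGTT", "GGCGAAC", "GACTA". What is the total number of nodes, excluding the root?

For each word, the new-node count is its length minus the longest prefix already in the trie:
  "GACCATTC" → 8 new (G, A, C, C, A, T, T, C)
  "GGCGGAT" → prefix "G" already present; 6 new (G, C, G, G, A, T)
  "GGCGAT" → prefix "GGCG" already present; 2 new (A, T)
  "GGCGAAGT" → prefix "GGCGA" already present; 3 new (A, G, T)
  "GGCGGGTT" → prefix "GGCGG" already present; 3 new (G, T, T)
  "GGCGAAC" → prefix "GGCGAA" already present; 1 new (C)
  "GACTA" → prefix "GAC" already present; 2 new (T, A)
Total nodes = 8 + 6 + 2 + 3 + 3 + 1 + 2 = 25

25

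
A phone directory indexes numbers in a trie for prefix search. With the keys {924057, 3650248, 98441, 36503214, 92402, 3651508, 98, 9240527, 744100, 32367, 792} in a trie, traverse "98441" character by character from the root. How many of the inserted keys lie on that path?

Traverse "98441" character by character; count nodes along the way that are marked as word ends.
Prefixes of the query that are stored words: "98", "98441"
Count: 2

2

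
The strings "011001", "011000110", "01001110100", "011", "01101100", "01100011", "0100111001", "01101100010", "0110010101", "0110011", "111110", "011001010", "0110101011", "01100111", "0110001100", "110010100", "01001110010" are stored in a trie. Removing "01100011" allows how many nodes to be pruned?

Walk "01100011" from the leaf back toward the root, removing each node that no remaining word uses.
Every node on "01100011" is still needed (e.g. by "011000110"), so nothing is freed.
Nodes removed: 0

0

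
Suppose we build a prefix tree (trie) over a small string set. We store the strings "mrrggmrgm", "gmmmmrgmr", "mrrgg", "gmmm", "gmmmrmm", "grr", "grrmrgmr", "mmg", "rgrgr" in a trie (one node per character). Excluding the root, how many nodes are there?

Trie structure (* marks end of a word):
(root)
├─ g
│  ├─ m
│  │  └─ m
│  │     └─ m *
│  │        ├─ m
│  │        │  └─ r
│  │        │     └─ g
│  │        │        └─ m
│  │        │           └─ r *
│  │        └─ r
│  │           └─ m
│  │              └─ m *
│  └─ r
│     └─ r *
│        └─ m
│           └─ r
│              └─ g
│                 └─ m
│                    └─ r *
├─ m
│  ├─ m
│  │  └─ g *
│  └─ r
│     └─ r
│        └─ g
│           └─ g *
│              └─ m
│                 └─ r
│                    └─ g
│                       └─ m *
└─ r
   └─ g
      └─ r
         └─ g
            └─ r *
Counting every labelled node above: 35.

35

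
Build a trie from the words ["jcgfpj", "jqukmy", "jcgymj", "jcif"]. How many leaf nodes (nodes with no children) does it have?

A leaf is a node with no children — equivalently, the end of a word that is not a proper prefix of any other stored word.
Those words: "jcgfpj", "jcgymj", "jcif", "jqukmy"
Leaf count: 4

4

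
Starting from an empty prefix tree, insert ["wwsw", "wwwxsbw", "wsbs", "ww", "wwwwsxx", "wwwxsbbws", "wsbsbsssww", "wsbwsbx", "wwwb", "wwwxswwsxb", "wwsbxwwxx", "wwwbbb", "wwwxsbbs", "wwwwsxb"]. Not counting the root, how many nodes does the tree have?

45

Trace insertions, counting only characters that open a new branch:
  "wwsw" → 4 new (w, w, s, w)
  "wwwxsbw" → prefix "ww" already present; 5 new (w, x, s, b, w)
  "wsbs" → prefix "w" already present; 3 new (s, b, s)
  "ww" → prefix "ww" already present; 0 new (none)
  "wwwwsxx" → prefix "www" already present; 4 new (w, s, x, x)
  "wwwxsbbws" → prefix "wwwxsb" already present; 3 new (b, w, s)
  "wsbsbsssww" → prefix "wsbs" already present; 6 new (b, s, s, s, w, w)
  "wsbwsbx" → prefix "wsb" already present; 4 new (w, s, b, x)
  "wwwb" → prefix "www" already present; 1 new (b)
  "wwwxswwsxb" → prefix "wwwxs" already present; 5 new (w, w, s, x, b)
  "wwsbxwwxx" → prefix "wws" already present; 6 new (b, x, w, w, x, x)
  "wwwbbb" → prefix "wwwb" already present; 2 new (b, b)
  "wwwxsbbs" → prefix "wwwxsbb" already present; 1 new (s)
  "wwwwsxb" → prefix "wwwwsx" already present; 1 new (b)
Total nodes = 4 + 5 + 3 + 0 + 4 + 3 + 6 + 4 + 1 + 5 + 6 + 2 + 1 + 1 = 45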